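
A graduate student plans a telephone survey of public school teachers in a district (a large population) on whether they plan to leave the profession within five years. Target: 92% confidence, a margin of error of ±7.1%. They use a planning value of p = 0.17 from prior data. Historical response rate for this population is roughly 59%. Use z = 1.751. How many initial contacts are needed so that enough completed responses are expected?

Completed interviews needed: n₀ = 1.751² × 0.1411 / 0.071² ≈ 85.82 → 86.
At a 59% response rate, contacts needed = 86 / 0.59 ≈ 145.76 → 146.

146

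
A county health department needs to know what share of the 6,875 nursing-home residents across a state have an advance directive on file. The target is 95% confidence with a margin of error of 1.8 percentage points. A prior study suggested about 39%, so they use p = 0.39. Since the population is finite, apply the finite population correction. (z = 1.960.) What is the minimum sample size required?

2001

Unadjusted: n₀ = 1.960² × 0.39 × 0.61 / 0.018² ≈ 2820.73, so n₀ = 2821.
Finite population correction with N = 6,875: n = n₀ / (1 + (n₀−1)/N) = 2821 / (1 + 2820/6875) = 2821 / 1.4102 ≈ 2000.45.
Rounding up, n = 2001.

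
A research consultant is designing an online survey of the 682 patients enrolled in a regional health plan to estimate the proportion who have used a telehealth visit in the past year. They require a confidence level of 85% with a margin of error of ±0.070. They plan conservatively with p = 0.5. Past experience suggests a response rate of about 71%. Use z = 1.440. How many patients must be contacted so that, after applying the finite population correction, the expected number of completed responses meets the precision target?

Completed interviews needed (unadjusted): n₀ = 1.440² × 0.2500 / 0.070² ≈ 105.80 → 106.
FPC for N = 682: n = 106 / (1 + 105/682) = 106 / 1.1540 ≈ 91.86 → 92.
At a 71% response rate, contacts needed = 92 / 0.71 ≈ 129.58 → 130.

130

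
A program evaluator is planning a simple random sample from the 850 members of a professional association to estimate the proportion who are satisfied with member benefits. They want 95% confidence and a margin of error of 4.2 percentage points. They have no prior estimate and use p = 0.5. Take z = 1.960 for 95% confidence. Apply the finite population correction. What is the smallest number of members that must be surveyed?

333

Unadjusted: n₀ = 1.960² × 0.50 × 0.50 / 0.042² ≈ 544.44, so n₀ = 545.
Finite population correction with N = 850: n = n₀ / (1 + (n₀−1)/N) = 545 / (1 + 544/850) = 545 / 1.6400 ≈ 332.32.
Rounding up, n = 333.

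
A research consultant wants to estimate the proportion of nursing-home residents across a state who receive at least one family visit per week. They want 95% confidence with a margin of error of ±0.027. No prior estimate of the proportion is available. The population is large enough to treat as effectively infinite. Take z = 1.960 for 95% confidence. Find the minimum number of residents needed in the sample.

With no prior estimate, use p = 0.5, giving p(1−p) = 0.25.
n = z²·p(1−p)/E² = 1.960² × 0.2500 / 0.027² = 3.8416 × 0.2500 / 0.000729 ≈ 1317.42.
Rounding up gives n = 1318.

1318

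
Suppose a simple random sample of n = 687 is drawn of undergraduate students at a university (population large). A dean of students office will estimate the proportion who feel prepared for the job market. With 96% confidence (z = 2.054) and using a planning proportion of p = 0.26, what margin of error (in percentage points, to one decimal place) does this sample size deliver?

3.4

SE(p̂) = √[p(1−p)/n] = √[0.1924/687] = 0.01673.
E = z × SE = 2.054 × 0.01673 = 0.03437, or 3.4 percentage points.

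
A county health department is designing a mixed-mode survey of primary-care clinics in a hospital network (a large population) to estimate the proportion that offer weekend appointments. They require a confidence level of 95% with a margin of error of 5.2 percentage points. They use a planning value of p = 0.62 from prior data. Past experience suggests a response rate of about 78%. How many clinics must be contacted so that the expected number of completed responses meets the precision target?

430

For 95% confidence, z = 1.960.
Completed interviews needed: n₀ = 1.960² × 0.2356 / 0.052² ≈ 334.72 → 335.
At a 78% response rate, contacts needed = 335 / 0.78 ≈ 429.49 → 430.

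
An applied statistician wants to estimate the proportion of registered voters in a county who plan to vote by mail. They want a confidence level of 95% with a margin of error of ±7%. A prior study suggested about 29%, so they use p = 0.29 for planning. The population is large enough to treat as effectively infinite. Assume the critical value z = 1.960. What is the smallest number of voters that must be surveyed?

162

With p = 0.29, p(1−p) = 0.2059.
n = z²·p(1−p)/E² = 1.960² × 0.2059 / 0.070² = 3.8416 × 0.2059 / 0.004900 ≈ 161.43.
Rounding up gives n = 162.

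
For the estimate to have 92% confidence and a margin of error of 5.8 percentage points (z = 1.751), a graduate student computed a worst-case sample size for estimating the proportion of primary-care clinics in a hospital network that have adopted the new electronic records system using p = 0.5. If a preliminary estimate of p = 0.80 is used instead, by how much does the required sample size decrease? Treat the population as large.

82

Conservative (p = 0.5): n = 1.751² × 0.25 / 0.058² ≈ 227.85 → 228.
Using p = 0.80: p(1−p) = 0.1600, so n = 1.751² × 0.1600 / 0.058² ≈ 145.83 → 146.
Reduction: 228 − 146 = 82.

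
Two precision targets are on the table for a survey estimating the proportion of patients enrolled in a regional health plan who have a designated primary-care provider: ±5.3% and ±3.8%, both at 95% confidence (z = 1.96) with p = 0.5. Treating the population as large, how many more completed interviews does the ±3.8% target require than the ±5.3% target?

At ±5.3%: n = 1.96² × 0.2500 / 0.053² ≈ 341.90 → 342.
At ±3.8%: n = 1.96² × 0.2500 / 0.038² ≈ 665.10 → 666.
Additional respondents: 666 − 342 = 324.

324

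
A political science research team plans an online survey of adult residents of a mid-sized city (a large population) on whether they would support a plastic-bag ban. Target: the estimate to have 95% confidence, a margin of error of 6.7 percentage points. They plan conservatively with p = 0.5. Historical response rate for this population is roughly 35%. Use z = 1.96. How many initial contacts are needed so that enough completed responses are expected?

612

Completed interviews needed: n₀ = 1.96² × 0.2500 / 0.067² ≈ 213.95 → 214.
At a 35% response rate, contacts needed = 214 / 0.35 ≈ 611.43 → 612.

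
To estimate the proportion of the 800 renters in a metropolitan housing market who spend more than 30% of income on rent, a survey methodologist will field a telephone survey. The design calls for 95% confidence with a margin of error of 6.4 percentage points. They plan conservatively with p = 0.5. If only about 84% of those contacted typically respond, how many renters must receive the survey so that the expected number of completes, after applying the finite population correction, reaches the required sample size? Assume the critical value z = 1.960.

Completed interviews needed (unadjusted): n₀ = 1.960² × 0.2500 / 0.064² ≈ 234.47 → 235.
FPC for N = 800: n = 235 / (1 + 234/800) = 235 / 1.2925 ≈ 181.82 → 182.
At an 84% response rate, contacts needed = 182 / 0.84 ≈ 216.67 → 217.

217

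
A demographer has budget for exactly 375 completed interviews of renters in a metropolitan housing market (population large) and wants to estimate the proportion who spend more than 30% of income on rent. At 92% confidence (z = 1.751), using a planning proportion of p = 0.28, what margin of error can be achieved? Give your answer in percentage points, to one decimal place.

SE(p̂) = √[p(1−p)/n] = √[0.2016/375] = 0.02319.
E = z × SE = 1.751 × 0.02319 = 0.04060, or 4.1 percentage points.

4.1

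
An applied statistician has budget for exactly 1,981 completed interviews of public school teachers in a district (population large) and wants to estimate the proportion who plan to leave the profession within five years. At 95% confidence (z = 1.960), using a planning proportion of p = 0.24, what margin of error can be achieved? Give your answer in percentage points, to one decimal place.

SE(p̂) = √[p(1−p)/n] = √[0.1824/1981] = 0.00960.
E = z × SE = 1.960 × 0.00960 = 0.01881, or 1.9 percentage points.

1.9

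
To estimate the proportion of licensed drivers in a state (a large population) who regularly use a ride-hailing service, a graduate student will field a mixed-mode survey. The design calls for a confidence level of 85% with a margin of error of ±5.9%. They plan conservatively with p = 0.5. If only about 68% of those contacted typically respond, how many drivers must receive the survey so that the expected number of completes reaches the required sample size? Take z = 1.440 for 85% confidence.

220

Completed interviews needed: n₀ = 1.440² × 0.2500 / 0.059² ≈ 148.92 → 149.
At a 68% response rate, contacts needed = 149 / 0.68 ≈ 219.12 → 220.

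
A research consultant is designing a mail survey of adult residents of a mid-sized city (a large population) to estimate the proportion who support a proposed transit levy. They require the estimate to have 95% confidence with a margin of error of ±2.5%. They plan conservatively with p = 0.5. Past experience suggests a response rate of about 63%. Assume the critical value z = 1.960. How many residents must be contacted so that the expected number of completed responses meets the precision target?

2440

Completed interviews needed: n₀ = 1.960² × 0.2500 / 0.025² ≈ 1536.64 → 1537.
At a 63% response rate, contacts needed = 1537 / 0.63 ≈ 2439.68 → 2440.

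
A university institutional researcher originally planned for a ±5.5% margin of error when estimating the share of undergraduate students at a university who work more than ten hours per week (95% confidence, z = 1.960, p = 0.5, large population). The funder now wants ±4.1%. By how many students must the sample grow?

254

At ±5.5%: n = 1.960² × 0.2500 / 0.055² ≈ 317.49 → 318.
At ±4.1%: n = 1.960² × 0.2500 / 0.041² ≈ 571.33 → 572.
Additional respondents: 572 − 318 = 254.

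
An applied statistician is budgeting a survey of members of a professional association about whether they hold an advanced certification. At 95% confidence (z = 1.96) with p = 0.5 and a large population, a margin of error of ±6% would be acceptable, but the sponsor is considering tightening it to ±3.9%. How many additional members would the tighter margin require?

365

At ±6%: n = 1.96² × 0.2500 / 0.060² ≈ 266.78 → 267.
At ±3.9%: n = 1.96² × 0.2500 / 0.039² ≈ 631.43 → 632.
Additional respondents: 632 − 267 = 365.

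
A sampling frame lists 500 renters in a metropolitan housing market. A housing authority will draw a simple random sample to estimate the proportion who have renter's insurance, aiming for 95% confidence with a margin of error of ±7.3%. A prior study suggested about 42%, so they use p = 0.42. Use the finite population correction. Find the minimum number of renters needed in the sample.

131

For 95% confidence, z = 1.960.
Unadjusted: n₀ = 1.960² × 0.42 × 0.58 / 0.073² ≈ 175.61, so n₀ = 176.
Finite population correction with N = 500: n = n₀ / (1 + (n₀−1)/N) = 176 / (1 + 175/500) = 176 / 1.3500 ≈ 130.37.
Rounding up, n = 131.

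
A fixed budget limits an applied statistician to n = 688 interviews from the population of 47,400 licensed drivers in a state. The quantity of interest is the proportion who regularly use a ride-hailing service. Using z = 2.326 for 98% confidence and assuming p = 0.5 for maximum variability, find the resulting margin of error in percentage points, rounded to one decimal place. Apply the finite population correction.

Finite-population factor: (N−n)/(N−1) = (47400−688)/(47400−1) = 0.9855.
SE(p̂) = √[p(1−p)/n · (N−n)/(N−1)] = √[0.2500/688 × 0.9855] = 0.01892.
E = z × SE = 2.326 × 0.01892 = 0.04402 ≈ 4.4 percentage points.

4.4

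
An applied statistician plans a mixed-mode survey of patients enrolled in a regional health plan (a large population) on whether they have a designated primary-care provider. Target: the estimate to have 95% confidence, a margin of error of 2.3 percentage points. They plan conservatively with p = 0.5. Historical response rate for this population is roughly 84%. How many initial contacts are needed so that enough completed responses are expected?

2162

For 95% confidence, z = 1.960.
Completed interviews needed: n₀ = 1.960² × 0.2500 / 0.023² ≈ 1815.50 → 1816.
At an 84% response rate, contacts needed = 1816 / 0.84 ≈ 2161.90 → 2162.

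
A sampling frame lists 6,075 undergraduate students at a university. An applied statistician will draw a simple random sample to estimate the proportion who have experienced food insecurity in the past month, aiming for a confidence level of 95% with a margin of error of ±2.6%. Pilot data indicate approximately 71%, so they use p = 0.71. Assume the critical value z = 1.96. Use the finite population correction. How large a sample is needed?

Unadjusted: n₀ = 1.96² × 0.71 × 0.29 / 0.026² ≈ 1170.10, so n₀ = 1171.
Finite population correction with N = 6,075: n = n₀ / (1 + (n₀−1)/N) = 1171 / (1 + 1170/6075) = 1171 / 1.1926 ≈ 981.89.
Rounding up, n = 982.

982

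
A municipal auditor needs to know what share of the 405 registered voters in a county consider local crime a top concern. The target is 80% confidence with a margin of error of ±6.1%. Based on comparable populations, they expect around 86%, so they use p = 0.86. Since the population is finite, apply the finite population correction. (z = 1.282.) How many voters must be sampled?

48

Unadjusted: n₀ = 1.282² × 0.86 × 0.14 / 0.061² ≈ 53.18, so n₀ = 54.
Finite population correction with N = 405: n = n₀ / (1 + (n₀−1)/N) = 54 / (1 + 53/405) = 54 / 1.1309 ≈ 47.75.
Rounding up, n = 48.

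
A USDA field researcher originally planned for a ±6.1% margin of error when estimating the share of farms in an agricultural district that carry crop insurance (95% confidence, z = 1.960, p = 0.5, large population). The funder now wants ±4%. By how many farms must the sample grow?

At ±6.1%: n = 1.960² × 0.2500 / 0.061² ≈ 258.10 → 259.
At ±4%: n = 1.960² × 0.2500 / 0.040² ≈ 600.25 → 601.
Additional respondents: 601 − 259 = 342.

342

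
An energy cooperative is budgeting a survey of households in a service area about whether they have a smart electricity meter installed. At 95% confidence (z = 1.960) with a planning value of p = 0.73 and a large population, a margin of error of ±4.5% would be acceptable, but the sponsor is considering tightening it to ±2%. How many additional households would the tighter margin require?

At ±4.5%: n = 1.960² × 0.1971 / 0.045² ≈ 373.92 → 374.
At ±2%: n = 1.960² × 0.1971 / 0.020² ≈ 1892.95 → 1893.
Additional respondents: 1893 − 374 = 1519.

1519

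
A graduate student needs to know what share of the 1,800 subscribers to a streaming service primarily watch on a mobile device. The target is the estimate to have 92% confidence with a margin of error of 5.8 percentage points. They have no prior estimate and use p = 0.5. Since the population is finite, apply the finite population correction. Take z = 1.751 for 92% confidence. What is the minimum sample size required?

Unadjusted: n₀ = 1.751² × 0.50 × 0.50 / 0.058² ≈ 227.85, so n₀ = 228.
Finite population correction with N = 1,800: n = n₀ / (1 + (n₀−1)/N) = 228 / (1 + 227/1800) = 228 / 1.1261 ≈ 202.47.
Rounding up, n = 203.

203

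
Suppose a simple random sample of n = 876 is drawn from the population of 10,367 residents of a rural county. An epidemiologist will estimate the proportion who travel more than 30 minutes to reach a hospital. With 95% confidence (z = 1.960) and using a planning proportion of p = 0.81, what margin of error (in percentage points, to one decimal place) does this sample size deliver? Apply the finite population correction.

Finite-population factor: (N−n)/(N−1) = (10367−876)/(10367−1) = 0.9156.
SE(p̂) = √[p(1−p)/n · (N−n)/(N−1)] = √[0.1539/876 × 0.9156] = 0.01268.
E = z × SE = 1.960 × 0.01268 = 0.02486 ≈ 2.5 percentage points.

2.5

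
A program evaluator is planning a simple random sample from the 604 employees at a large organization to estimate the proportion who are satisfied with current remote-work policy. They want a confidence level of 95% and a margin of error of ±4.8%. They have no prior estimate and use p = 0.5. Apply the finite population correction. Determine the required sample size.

For 95% confidence, z = 1.96.
Unadjusted: n₀ = 1.96² × 0.50 × 0.50 / 0.048² ≈ 416.84, so n₀ = 417.
Finite population correction with N = 604: n = n₀ / (1 + (n₀−1)/N) = 417 / (1 + 416/604) = 417 / 1.6887 ≈ 246.93.
Rounding up, n = 247.

247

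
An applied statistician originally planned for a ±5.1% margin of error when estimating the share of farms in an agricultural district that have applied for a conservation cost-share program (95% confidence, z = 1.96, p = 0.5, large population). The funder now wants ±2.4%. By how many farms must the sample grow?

At ±5.1%: n = 1.96² × 0.2500 / 0.051² ≈ 369.24 → 370.
At ±2.4%: n = 1.96² × 0.2500 / 0.024² ≈ 1667.36 → 1668.
Additional respondents: 1668 − 370 = 1298.

1298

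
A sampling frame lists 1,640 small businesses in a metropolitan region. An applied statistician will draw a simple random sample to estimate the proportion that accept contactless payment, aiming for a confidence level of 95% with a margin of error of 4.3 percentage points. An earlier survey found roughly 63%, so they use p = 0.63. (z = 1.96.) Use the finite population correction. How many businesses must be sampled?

375

Unadjusted: n₀ = 1.96² × 0.63 × 0.37 / 0.043² ≈ 484.30, so n₀ = 485.
Finite population correction with N = 1,640: n = n₀ / (1 + (n₀−1)/N) = 485 / (1 + 484/1640) = 485 / 1.2951 ≈ 374.48.
Rounding up, n = 375.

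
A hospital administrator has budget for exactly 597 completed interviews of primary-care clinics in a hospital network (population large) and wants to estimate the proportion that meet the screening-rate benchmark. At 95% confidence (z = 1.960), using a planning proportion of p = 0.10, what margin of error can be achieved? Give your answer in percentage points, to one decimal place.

SE(p̂) = √[p(1−p)/n] = √[0.0900/597] = 0.01228.
E = z × SE = 1.960 × 0.01228 = 0.02407, or 2.4 percentage points.

2.4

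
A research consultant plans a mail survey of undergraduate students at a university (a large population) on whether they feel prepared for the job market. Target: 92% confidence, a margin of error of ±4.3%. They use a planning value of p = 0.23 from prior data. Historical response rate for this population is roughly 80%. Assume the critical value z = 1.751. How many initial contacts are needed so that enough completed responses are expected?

368

Completed interviews needed: n₀ = 1.751² × 0.1771 / 0.043² ≈ 293.67 → 294.
At an 80% response rate, contacts needed = 294 / 0.80 ≈ 367.50 → 368.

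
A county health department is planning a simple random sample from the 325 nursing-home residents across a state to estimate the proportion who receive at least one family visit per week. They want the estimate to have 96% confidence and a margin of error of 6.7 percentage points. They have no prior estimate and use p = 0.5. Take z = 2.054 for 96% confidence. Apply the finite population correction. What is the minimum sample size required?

Unadjusted: n₀ = 2.054² × 0.50 × 0.50 / 0.067² ≈ 234.96, so n₀ = 235.
Finite population correction with N = 325: n = n₀ / (1 + (n₀−1)/N) = 235 / (1 + 234/325) = 235 / 1.7200 ≈ 136.63.
Rounding up, n = 137.

137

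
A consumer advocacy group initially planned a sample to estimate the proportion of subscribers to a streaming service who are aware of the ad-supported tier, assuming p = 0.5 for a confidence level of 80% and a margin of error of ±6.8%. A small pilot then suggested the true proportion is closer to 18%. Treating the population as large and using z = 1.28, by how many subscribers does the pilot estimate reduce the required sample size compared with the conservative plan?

Conservative (p = 0.5): n = 1.28² × 0.25 / 0.068² ≈ 88.58 → 89.
Using p = 0.18: p(1−p) = 0.1476, so n = 1.28² × 0.1476 / 0.068² ≈ 52.30 → 53.
Reduction: 89 − 53 = 36.

36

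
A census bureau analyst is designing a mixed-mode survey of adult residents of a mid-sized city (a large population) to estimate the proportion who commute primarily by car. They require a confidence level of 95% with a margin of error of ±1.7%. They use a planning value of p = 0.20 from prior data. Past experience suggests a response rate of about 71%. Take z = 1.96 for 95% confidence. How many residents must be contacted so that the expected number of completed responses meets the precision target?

2996

Completed interviews needed: n₀ = 1.96² × 0.1600 / 0.017² ≈ 2126.84 → 2127.
At a 71% response rate, contacts needed = 2127 / 0.71 ≈ 2995.77 → 2996.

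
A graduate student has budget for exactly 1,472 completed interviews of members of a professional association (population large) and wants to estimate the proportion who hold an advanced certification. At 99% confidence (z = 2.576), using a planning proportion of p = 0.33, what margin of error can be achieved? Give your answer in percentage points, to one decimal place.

3.2

SE(p̂) = √[p(1−p)/n] = √[0.2211/1472] = 0.01226.
E = z × SE = 2.576 × 0.01226 = 0.03157, or 3.2 percentage points.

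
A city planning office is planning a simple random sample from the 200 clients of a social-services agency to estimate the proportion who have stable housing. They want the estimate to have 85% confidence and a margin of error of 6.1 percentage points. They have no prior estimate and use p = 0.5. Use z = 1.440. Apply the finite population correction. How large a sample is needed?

83

Unadjusted: n₀ = 1.440² × 0.50 × 0.50 / 0.061² ≈ 139.32, so n₀ = 140.
Finite population correction with N = 200: n = n₀ / (1 + (n₀−1)/N) = 140 / (1 + 139/200) = 140 / 1.6950 ≈ 82.60.
Rounding up, n = 83.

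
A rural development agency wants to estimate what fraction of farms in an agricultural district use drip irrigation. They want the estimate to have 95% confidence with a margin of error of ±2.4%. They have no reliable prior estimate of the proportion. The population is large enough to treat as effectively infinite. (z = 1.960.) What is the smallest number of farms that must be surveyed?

With no prior estimate, use p = 0.5, giving p(1−p) = 0.25.
n = z²·p(1−p)/E² = 1.960² × 0.2500 / 0.024² = 3.8416 × 0.2500 / 0.000576 ≈ 1667.36.
Rounding up gives n = 1668.

1668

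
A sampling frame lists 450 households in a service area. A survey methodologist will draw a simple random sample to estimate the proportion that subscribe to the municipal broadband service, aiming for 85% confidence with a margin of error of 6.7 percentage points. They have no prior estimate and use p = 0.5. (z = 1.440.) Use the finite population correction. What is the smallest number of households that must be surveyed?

93

Unadjusted: n₀ = 1.440² × 0.50 × 0.50 / 0.067² ≈ 115.48, so n₀ = 116.
Finite population correction with N = 450: n = n₀ / (1 + (n₀−1)/N) = 116 / (1 + 115/450) = 116 / 1.2556 ≈ 92.39.
Rounding up, n = 93.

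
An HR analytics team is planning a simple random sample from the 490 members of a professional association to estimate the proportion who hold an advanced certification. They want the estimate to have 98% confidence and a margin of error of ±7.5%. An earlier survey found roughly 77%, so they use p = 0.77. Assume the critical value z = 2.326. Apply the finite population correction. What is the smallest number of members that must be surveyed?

127

Unadjusted: n₀ = 2.326² × 0.77 × 0.23 / 0.075² ≈ 170.34, so n₀ = 171.
Finite population correction with N = 490: n = n₀ / (1 + (n₀−1)/N) = 171 / (1 + 170/490) = 171 / 1.3469 ≈ 126.95.
Rounding up, n = 127.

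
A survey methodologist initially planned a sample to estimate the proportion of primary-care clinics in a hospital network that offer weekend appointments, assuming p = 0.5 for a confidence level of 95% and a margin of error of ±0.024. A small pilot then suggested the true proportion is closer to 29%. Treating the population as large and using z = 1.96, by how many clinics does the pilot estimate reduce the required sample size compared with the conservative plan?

294

Conservative (p = 0.5): n = 1.96² × 0.25 / 0.024² ≈ 1667.36 → 1668.
Using p = 0.29: p(1−p) = 0.2059, so n = 1.96² × 0.2059 / 0.024² ≈ 1373.24 → 1374.
Reduction: 1668 − 1374 = 294.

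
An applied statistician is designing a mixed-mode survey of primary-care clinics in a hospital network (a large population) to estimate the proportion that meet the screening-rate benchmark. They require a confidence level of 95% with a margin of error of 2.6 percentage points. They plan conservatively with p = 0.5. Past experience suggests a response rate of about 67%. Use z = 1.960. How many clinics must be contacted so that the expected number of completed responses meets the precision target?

Completed interviews needed: n₀ = 1.960² × 0.2500 / 0.026² ≈ 1420.71 → 1421.
At a 67% response rate, contacts needed = 1421 / 0.67 ≈ 2120.90 → 2121.

2121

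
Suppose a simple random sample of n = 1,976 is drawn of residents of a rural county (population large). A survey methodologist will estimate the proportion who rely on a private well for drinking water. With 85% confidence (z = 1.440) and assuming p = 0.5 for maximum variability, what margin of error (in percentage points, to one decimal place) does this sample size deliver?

SE(p̂) = √[p(1−p)/n] = √[0.2500/1976] = 0.01125.
E = z × SE = 1.440 × 0.01125 = 0.01620, or 1.6 percentage points.

1.6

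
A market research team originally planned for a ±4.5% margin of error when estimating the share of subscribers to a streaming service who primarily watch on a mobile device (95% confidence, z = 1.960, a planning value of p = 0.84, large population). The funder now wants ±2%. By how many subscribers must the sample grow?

At ±4.5%: n = 1.960² × 0.1344 / 0.045² ≈ 254.97 → 255.
At ±2%: n = 1.960² × 0.1344 / 0.020² ≈ 1290.78 → 1291.
Additional respondents: 1291 − 255 = 1036.

1036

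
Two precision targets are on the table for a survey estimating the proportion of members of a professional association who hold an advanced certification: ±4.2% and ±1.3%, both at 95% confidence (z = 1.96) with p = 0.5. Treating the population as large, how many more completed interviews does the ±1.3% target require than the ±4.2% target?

5138

At ±4.2%: n = 1.96² × 0.2500 / 0.042² ≈ 544.44 → 545.
At ±1.3%: n = 1.96² × 0.2500 / 0.013² ≈ 5682.84 → 5683.
Additional respondents: 5683 − 545 = 5138.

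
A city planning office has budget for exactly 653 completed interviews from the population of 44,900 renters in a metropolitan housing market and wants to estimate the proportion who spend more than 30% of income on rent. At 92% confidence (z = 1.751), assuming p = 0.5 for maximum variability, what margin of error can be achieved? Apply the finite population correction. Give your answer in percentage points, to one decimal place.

Finite-population factor: (N−n)/(N−1) = (44900−653)/(44900−1) = 0.9855.
SE(p̂) = √[p(1−p)/n · (N−n)/(N−1)] = √[0.2500/653 × 0.9855] = 0.01942.
E = z × SE = 1.751 × 0.01942 = 0.03401 ≈ 3.4 percentage points.

3.4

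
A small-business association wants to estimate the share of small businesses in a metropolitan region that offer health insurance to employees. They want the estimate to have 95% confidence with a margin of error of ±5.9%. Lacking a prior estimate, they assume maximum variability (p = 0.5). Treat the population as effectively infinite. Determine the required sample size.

For 95% confidence, z = 1.96.
With p = 0.5, p(1−p) = 0.25.
n = z²·p(1−p)/E² = 1.96² × 0.2500 / 0.059² = 3.8416 × 0.2500 / 0.003481 ≈ 275.90.
Rounding up gives n = 276.

276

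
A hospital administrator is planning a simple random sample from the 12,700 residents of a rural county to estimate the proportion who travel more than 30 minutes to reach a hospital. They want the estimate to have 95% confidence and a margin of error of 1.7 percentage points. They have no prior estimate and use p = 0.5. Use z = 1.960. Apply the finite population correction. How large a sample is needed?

2635

Unadjusted: n₀ = 1.960² × 0.50 × 0.50 / 0.017² ≈ 3323.18, so n₀ = 3324.
Finite population correction with N = 12,700: n = n₀ / (1 + (n₀−1)/N) = 3324 / (1 + 3323/12700) = 3324 / 1.2617 ≈ 2634.64.
Rounding up, n = 2635.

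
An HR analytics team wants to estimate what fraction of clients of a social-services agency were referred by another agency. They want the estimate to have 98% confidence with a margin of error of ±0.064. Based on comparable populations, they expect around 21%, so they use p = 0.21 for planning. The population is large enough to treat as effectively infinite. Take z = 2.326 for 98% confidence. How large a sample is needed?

With p = 0.21, p(1−p) = 0.1659.
n = z²·p(1−p)/E² = 2.326² × 0.1659 / 0.064² = 5.4103 × 0.1659 / 0.004096 ≈ 219.13.
Rounding up gives n = 220.

220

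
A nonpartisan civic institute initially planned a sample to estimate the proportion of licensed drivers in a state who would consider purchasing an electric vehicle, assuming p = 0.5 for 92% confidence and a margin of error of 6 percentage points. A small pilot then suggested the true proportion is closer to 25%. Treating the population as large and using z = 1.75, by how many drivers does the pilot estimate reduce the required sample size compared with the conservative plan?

Conservative (p = 0.5): n = 1.75² × 0.25 / 0.060² ≈ 212.67 → 213.
Using p = 0.25: p(1−p) = 0.1875, so n = 1.75² × 0.1875 / 0.060² ≈ 159.51 → 160.
Reduction: 213 − 160 = 53.

53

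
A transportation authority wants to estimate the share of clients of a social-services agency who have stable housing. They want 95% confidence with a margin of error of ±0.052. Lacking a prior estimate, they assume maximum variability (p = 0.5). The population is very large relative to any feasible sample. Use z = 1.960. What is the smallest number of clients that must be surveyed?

356

With p = 0.5, p(1−p) = 0.25.
n = z²·p(1−p)/E² = 1.960² × 0.2500 / 0.052² = 3.8416 × 0.2500 / 0.002704 ≈ 355.18.
Rounding up gives n = 356.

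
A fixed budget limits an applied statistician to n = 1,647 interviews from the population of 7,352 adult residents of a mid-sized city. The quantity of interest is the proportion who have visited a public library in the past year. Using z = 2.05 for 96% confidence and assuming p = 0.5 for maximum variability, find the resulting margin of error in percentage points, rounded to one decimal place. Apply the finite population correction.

Finite-population factor: (N−n)/(N−1) = (7352−1647)/(7352−1) = 0.7761.
SE(p̂) = √[p(1−p)/n · (N−n)/(N−1)] = √[0.2500/1647 × 0.7761] = 0.01085.
E = z × SE = 2.05 × 0.01085 = 0.02225 ≈ 2.2 percentage points.

2.2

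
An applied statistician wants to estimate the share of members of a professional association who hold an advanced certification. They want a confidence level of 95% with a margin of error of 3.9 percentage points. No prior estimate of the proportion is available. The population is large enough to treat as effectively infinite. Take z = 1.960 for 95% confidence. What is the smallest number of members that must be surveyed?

With no prior estimate, use p = 0.5, giving p(1−p) = 0.25.
n = z²·p(1−p)/E² = 1.960² × 0.2500 / 0.039² = 3.8416 × 0.2500 / 0.001521 ≈ 631.43.
Rounding up gives n = 632.

632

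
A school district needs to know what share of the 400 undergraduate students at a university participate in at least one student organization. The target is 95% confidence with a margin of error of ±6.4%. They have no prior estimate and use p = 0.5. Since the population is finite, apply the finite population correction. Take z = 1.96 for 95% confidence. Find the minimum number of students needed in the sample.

Unadjusted: n₀ = 1.96² × 0.50 × 0.50 / 0.064² ≈ 234.47, so n₀ = 235.
Finite population correction with N = 400: n = n₀ / (1 + (n₀−1)/N) = 235 / (1 + 234/400) = 235 / 1.5850 ≈ 148.26.
Rounding up, n = 149.

149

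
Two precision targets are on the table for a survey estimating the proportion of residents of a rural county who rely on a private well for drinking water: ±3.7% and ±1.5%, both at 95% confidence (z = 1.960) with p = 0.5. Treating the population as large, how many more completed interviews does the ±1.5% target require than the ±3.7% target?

At ±3.7%: n = 1.960² × 0.2500 / 0.037² ≈ 701.53 → 702.
At ±1.5%: n = 1.960² × 0.2500 / 0.015² ≈ 4268.44 → 4269.
Additional respondents: 4269 − 702 = 3567.

3567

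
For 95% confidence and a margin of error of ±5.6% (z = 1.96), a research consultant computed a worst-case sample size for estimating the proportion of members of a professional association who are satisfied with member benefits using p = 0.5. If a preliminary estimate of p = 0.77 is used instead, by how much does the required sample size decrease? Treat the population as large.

90

Conservative (p = 0.5): n = 1.96² × 0.25 / 0.056² ≈ 306.25 → 307.
Using p = 0.77: p(1−p) = 0.1771, so n = 1.96² × 0.1771 / 0.056² ≈ 216.95 → 217.
Reduction: 307 − 217 = 90.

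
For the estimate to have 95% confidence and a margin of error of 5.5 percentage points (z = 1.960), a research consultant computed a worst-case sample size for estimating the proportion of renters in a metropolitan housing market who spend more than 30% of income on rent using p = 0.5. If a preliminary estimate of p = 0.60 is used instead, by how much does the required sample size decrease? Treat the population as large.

13

Conservative (p = 0.5): n = 1.960² × 0.25 / 0.055² ≈ 317.49 → 318.
Using p = 0.60: p(1−p) = 0.2400, so n = 1.960² × 0.2400 / 0.055² ≈ 304.79 → 305.
Reduction: 318 − 305 = 13.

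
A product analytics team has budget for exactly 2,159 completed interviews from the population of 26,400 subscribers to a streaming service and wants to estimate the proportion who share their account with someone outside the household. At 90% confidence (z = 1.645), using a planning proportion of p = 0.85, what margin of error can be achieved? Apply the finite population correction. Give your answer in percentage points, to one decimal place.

1.2

Finite-population factor: (N−n)/(N−1) = (26400−2159)/(26400−1) = 0.9183.
SE(p̂) = √[p(1−p)/n · (N−n)/(N−1)] = √[0.1275/2159 × 0.9183] = 0.00736.
E = z × SE = 1.645 × 0.00736 = 0.01211 ≈ 1.2 percentage points.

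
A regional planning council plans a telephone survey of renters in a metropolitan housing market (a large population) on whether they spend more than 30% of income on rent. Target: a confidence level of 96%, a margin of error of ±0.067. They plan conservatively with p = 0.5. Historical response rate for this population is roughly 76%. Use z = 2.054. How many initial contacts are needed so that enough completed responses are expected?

310

Completed interviews needed: n₀ = 2.054² × 0.2500 / 0.067² ≈ 234.96 → 235.
At a 76% response rate, contacts needed = 235 / 0.76 ≈ 309.21 → 310.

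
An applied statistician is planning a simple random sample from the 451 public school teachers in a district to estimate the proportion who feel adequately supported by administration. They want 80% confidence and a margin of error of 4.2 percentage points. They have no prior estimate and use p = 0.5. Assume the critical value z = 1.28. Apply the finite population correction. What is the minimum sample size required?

Unadjusted: n₀ = 1.28² × 0.50 × 0.50 / 0.042² ≈ 232.20, so n₀ = 233.
Finite population correction with N = 451: n = n₀ / (1 + (n₀−1)/N) = 233 / (1 + 232/451) = 233 / 1.5144 ≈ 153.86.
Rounding up, n = 154.

154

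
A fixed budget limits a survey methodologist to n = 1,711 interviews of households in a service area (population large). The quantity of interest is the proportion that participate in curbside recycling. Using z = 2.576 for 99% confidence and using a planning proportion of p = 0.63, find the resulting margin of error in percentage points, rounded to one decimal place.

3.0

SE(p̂) = √[p(1−p)/n] = √[0.2331/1711] = 0.01167.
E = z × SE = 2.576 × 0.01167 = 0.03007, or 3.0 percentage points.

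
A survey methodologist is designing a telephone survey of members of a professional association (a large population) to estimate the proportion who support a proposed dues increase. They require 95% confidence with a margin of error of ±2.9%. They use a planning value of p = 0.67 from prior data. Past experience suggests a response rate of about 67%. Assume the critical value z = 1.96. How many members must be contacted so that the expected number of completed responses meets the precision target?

1508

Completed interviews needed: n₀ = 1.96² × 0.2211 / 0.029² ≈ 1009.96 → 1010.
At a 67% response rate, contacts needed = 1010 / 0.67 ≈ 1507.46 → 1508.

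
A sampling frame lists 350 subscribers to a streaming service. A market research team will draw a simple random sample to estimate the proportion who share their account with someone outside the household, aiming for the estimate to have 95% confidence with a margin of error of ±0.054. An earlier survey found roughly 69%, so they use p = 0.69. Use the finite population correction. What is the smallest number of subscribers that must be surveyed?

For 95% confidence, z = 1.960.
Unadjusted: n₀ = 1.960² × 0.69 × 0.31 / 0.054² ≈ 281.80, so n₀ = 282.
Finite population correction with N = 350: n = n₀ / (1 + (n₀−1)/N) = 282 / (1 + 281/350) = 282 / 1.8029 ≈ 156.42.
Rounding up, n = 157.

157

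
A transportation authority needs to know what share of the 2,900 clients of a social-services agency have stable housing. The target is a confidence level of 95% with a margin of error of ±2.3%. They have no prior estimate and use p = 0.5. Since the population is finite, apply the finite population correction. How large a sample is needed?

1117

For 95% confidence, z = 1.96.
Unadjusted: n₀ = 1.96² × 0.50 × 0.50 / 0.023² ≈ 1815.50, so n₀ = 1816.
Finite population correction with N = 2,900: n = n₀ / (1 + (n₀−1)/N) = 1816 / (1 + 1815/2900) = 1816 / 1.6259 ≈ 1116.95.
Rounding up, n = 1117.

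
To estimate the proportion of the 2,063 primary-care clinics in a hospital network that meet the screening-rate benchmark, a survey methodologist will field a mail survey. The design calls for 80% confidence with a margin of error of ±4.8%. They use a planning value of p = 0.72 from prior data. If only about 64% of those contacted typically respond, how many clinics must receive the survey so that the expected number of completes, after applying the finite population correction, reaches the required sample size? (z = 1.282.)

Completed interviews needed (unadjusted): n₀ = 1.282² × 0.2016 / 0.048² ≈ 143.81 → 144.
FPC for N = 2,063: n = 144 / (1 + 143/2063) = 144 / 1.0693 ≈ 134.67 → 135.
At a 64% response rate, contacts needed = 135 / 0.64 ≈ 210.94 → 211.

211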